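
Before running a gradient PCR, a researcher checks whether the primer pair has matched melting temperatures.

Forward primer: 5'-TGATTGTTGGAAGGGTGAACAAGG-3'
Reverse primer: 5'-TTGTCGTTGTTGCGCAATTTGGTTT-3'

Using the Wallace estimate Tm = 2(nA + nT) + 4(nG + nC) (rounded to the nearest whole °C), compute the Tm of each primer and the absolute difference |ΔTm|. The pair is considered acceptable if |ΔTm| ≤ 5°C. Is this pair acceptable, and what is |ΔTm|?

|ΔTm| = 0°C; the pair is acceptable.

Forward: A=7 T=6 G=10 C=1 → Tm = 2·13 + 4·11 = 70°C.
Reverse: A=2 T=13 G=7 C=3 → Tm = 2·15 + 4·10 = 70°C.
|ΔTm| = |70 − 70| = 0°C, ≤ 5°C.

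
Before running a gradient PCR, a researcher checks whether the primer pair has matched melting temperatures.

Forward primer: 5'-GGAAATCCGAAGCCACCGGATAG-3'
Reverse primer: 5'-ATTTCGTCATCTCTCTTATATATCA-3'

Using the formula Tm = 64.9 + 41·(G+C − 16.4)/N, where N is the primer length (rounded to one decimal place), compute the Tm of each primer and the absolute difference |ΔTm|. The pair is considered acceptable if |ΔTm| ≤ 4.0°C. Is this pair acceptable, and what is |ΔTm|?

Forward: G+C = 13, N = 23 → Tm = 64.9 + 41·(13 − 16.4)/23 = 58.8°C.
Reverse: G+C = 7, N = 25 → Tm = 64.9 + 41·(7 − 16.4)/25 = 49.5°C.
|ΔTm| = |58.8 − 49.5| = 9.3°C, > 4.0°C.

|ΔTm| = 9.3°C; the pair is not acceptable.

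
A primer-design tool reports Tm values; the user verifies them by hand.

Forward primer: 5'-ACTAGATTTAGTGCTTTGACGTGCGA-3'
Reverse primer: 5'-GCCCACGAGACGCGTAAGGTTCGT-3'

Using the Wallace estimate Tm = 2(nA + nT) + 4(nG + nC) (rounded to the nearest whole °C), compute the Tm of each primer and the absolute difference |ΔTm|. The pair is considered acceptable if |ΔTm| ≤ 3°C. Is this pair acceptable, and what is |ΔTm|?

|ΔTm| = 4°C; the pair is not acceptable.

Forward: A=6 T=9 G=7 C=4 → Tm = 2·15 + 4·11 = 74°C.
Reverse: A=5 T=4 G=8 C=7 → Tm = 2·9 + 4·15 = 78°C.
|ΔTm| = |74 − 78| = 4°C, > 3°C.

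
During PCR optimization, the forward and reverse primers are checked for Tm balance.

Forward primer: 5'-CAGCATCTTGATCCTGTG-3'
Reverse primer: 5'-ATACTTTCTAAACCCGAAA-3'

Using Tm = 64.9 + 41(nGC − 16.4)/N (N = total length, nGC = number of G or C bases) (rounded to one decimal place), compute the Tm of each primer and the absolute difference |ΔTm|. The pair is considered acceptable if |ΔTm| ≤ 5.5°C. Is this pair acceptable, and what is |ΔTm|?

|ΔTm| = 5.5°C; the pair is acceptable.

Forward: G+C = 9, N = 18 → Tm = 64.9 + 41·(9 − 16.4)/18 = 48.0°C.
Reverse: G+C = 6, N = 19 → Tm = 64.9 + 41·(6 − 16.4)/19 = 42.5°C.
|ΔTm| = |48.0 − 42.5| = 5.5°C, ≤ 5.5°C.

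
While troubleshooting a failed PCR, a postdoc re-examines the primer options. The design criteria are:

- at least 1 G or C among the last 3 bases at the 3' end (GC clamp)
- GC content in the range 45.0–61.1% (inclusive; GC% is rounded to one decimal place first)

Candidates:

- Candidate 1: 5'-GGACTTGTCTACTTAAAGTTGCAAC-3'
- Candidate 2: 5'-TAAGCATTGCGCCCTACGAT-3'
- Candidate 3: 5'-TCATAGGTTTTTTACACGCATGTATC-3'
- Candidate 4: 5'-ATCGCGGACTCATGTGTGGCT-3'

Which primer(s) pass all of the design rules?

Candidate 2 and Candidate 4.

Candidate 1 (25 nt, A=7 T=8 G=5 C=5): 3' end AAC has 1 G/C ✓; GC 10/25 = 40.0%, outside 45.0–61.1% ✗ — fails.
Candidate 2 (20 nt, A=5 T=5 G=4 C=6): 3' end GAT has 1 G/C ✓; GC 10/20 = 50.0% ✓ — passes.
Candidate 3 (26 nt, A=6 T=11 G=4 C=5): 3' end ATC has 1 G/C ✓; GC 9/26 = 34.6%, outside 45.0–61.1% ✗ — fails.
Candidate 4 (21 nt, A=3 T=6 G=7 C=5): 3' end GCT has 2 G/C ✓; GC 12/21 = 57.1% ✓ — passes.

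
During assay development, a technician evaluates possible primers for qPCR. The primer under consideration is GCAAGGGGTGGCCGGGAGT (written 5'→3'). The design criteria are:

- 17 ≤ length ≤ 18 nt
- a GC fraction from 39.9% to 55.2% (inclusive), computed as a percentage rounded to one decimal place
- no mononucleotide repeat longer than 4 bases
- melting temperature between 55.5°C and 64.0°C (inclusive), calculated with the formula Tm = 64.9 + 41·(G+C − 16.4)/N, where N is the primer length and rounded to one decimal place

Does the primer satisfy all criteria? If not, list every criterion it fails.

Fails: length, GC content.

Base counts: A=3, T=2, G=11, C=3 (length 19).
length: length 19, outside 17–18 ✗
GC content: GC 14/19 = 73.7%, outside 39.9–55.2% ✗
homopolymer run: longest run = 4 ✓
Tm: Tm = 64.9 + 41·(14 − 16.4)/19 = 59.7°C ✓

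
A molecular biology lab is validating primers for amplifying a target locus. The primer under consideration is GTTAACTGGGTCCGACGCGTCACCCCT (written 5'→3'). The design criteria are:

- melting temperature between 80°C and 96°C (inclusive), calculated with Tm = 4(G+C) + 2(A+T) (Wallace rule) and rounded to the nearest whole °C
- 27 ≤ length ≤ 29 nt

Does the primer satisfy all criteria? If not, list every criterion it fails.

Base counts: A=4, T=6, G=7, C=10 (length 27).
Tm: Tm = 2·10 + 4·17 = 88°C ✓
length: length 27 ✓

Meets all criteria.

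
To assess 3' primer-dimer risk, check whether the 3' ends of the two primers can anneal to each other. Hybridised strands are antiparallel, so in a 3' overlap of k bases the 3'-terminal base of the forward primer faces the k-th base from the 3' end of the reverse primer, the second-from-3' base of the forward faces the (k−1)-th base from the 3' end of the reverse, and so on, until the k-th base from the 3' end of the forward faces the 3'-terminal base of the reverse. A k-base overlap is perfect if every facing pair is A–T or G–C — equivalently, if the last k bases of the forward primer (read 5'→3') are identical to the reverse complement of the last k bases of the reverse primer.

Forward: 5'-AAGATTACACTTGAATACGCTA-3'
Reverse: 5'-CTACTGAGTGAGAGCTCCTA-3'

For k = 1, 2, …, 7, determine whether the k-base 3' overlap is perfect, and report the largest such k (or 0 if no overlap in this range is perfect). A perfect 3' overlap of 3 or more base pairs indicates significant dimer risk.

Last 7 bases (5'→3') — forward …TACGCTA, reverse …GCTCCTA.
Reverse complement of the reverse primer's last 7 bases: TAGGAGC; its first k bases are the reverse complement of the reverse primer's last k bases, so a perfect k-base overlap needs the forward primer's last k bases to equal them.
Comparing (forward last k vs required): k=1: A vs T ✗; k=2: TA vs TA ✓; k=3: CTA vs TAG ✗; k=4: GCTA vs TAGG ✗; k=5: CGCTA vs TAGGA ✗; k=6: ACGCTA vs TAGGAG ✗; k=7: TACGCTA vs TAGGAGC ✗.
Only k = 2 is perfect, so the longest perfect 3' overlap is 2.

Longest perfect overlap: 2 complementary base pairs; below the dimer-risk threshold (threshold 3).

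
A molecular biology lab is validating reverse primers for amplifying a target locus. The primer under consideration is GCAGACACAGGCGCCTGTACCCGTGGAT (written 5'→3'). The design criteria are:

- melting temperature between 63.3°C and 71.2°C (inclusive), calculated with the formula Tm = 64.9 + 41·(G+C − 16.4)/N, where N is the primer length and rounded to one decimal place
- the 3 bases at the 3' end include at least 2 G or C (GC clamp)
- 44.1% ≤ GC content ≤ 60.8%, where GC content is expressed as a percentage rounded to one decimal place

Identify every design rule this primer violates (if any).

Base counts: A=6, T=4, G=9, C=9 (length 28).
Tm: Tm = 64.9 + 41·(18 − 16.4)/28 = 67.2°C ✓
GC clamp: 3' end GAT has 1 G/C, need ≥2 ✗
GC content: GC 18/28 = 64.3%, outside 44.1–60.8% ✗

Fails: GC clamp, GC content.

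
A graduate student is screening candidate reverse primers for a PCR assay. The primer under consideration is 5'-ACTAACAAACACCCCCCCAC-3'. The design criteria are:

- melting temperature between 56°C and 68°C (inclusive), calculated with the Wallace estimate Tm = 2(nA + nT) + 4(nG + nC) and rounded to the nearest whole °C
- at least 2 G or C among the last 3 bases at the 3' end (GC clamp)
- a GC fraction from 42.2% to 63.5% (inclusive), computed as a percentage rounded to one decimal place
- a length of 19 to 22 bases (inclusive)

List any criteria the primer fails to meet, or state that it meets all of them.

Meets all criteria.

Base counts: A=8, T=1, G=0, C=11 (length 20).
Tm: Tm = 2·9 + 4·11 = 62°C ✓
GC clamp: 3' end CAC has 2 G/C ✓
GC content: GC 11/20 = 55.0% ✓
length: length 20 ✓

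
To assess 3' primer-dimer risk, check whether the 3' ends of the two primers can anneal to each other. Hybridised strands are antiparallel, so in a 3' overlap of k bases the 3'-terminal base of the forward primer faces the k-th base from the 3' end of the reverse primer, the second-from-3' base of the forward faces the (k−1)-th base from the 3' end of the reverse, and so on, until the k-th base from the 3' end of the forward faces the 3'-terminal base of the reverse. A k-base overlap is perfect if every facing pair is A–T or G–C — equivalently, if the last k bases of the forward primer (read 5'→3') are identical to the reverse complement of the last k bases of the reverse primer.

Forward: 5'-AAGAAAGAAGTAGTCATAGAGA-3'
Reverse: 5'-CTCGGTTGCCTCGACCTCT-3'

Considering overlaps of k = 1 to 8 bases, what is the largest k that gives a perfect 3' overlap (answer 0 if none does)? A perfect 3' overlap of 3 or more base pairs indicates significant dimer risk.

Longest perfect overlap: 3 complementary base pairs; significant dimer risk (threshold 3).

Last 8 bases (5'→3') — forward …CATAGAGA, reverse …CGACCTCT.
Reverse complement of the reverse primer's last 8 bases: AGAGGTCG; its first k bases are the reverse complement of the reverse primer's last k bases, so a perfect k-base overlap needs the forward primer's last k bases to equal them.
Comparing (forward last k vs required): k=1: A vs A ✓; k=2: GA vs AG ✗; k=3: AGA vs AGA ✓; k=4: GAGA vs AGAG ✗; k=5: AGAGA vs AGAGG ✗; k=6: TAGAGA vs AGAGGT ✗; k=7: ATAGAGA vs AGAGGTC ✗; k=8: CATAGAGA vs AGAGGTCG ✗.
Perfect overlaps at k = 1, 3; the largest is 3.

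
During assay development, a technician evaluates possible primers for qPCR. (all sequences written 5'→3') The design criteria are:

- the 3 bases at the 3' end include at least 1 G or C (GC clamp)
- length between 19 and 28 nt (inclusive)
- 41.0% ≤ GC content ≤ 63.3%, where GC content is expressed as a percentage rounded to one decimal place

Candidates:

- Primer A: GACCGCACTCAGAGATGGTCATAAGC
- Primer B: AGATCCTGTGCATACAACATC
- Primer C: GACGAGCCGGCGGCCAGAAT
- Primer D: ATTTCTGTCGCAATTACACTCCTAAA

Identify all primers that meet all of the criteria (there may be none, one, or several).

Primer A (26 nt, A=8 T=4 G=7 C=7): 3' end AGC has 2 G/C ✓; length 26 ✓; GC 14/26 = 53.8% ✓ — passes.
Primer B (21 nt, A=7 T=5 G=3 C=6): 3' end ATC has 1 G/C ✓; length 21 ✓; GC 9/21 = 42.9% ✓ — passes.
Primer C (20 nt, A=5 T=1 G=8 C=6): 3' end AAT has 0 G/C, need ≥1 ✗; length 20 ✓; GC 14/20 = 70.0%, outside 41.0–63.3% ✗ — fails.
Primer D (26 nt, A=8 T=9 G=2 C=7): 3' end AAA has 0 G/C, need ≥1 ✗; length 26 ✓; GC 9/26 = 34.6%, outside 41.0–63.3% ✗ — fails.

Primer A and Primer B.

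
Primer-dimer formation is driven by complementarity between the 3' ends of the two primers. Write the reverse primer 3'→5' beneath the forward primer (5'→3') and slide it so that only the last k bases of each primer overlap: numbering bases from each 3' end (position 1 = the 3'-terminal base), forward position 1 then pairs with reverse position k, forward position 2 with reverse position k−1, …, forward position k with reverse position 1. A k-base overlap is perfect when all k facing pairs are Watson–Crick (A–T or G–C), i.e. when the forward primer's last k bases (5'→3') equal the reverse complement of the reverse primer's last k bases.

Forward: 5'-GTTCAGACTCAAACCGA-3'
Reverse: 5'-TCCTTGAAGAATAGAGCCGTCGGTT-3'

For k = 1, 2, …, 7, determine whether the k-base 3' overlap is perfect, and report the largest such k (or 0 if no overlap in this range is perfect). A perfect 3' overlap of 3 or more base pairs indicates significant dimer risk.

Last 7 bases (5'→3') — forward …AAACCGA, reverse …GTCGGTT.
Reverse complement of the reverse primer's last 7 bases: AACCGAC; its first k bases are the reverse complement of the reverse primer's last k bases, so a perfect k-base overlap needs the forward primer's last k bases to equal them.
Comparing (forward last k vs required): k=1: A vs A ✓; k=2: GA vs AA ✗; k=3: CGA vs AAC ✗; k=4: CCGA vs AACC ✗; k=5: ACCGA vs AACCG ✗; k=6: AACCGA vs AACCGA ✓; k=7: AAACCGA vs AACCGAC ✗.
Perfect overlaps at k = 1, 6; the largest is 6.

Longest perfect overlap: 6 complementary base pairs; significant dimer risk (threshold 3).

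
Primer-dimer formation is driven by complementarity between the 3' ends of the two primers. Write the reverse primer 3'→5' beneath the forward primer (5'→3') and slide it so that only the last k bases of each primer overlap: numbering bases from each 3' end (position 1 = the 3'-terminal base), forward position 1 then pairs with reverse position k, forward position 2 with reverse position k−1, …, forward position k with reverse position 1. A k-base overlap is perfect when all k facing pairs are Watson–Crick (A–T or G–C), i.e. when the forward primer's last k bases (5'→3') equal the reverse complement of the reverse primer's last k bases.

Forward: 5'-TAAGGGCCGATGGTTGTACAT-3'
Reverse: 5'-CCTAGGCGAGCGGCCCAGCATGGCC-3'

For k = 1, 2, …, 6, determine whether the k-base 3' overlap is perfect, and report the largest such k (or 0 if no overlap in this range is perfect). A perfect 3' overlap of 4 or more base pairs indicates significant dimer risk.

Last 6 bases (5'→3') — forward …GTACAT, reverse …ATGGCC.
Reverse complement of the reverse primer's last 6 bases: GGCCAT; its first k bases are the reverse complement of the reverse primer's last k bases, so a perfect k-base overlap needs the forward primer's last k bases to equal them.
Comparing (forward last k vs required): k=1: T vs G ✗; k=2: AT vs GG ✗; k=3: CAT vs GGC ✗; k=4: ACAT vs GGCC ✗; k=5: TACAT vs GGCCA ✗; k=6: GTACAT vs GGCCAT ✗.
No overlap length from 1 to 6 is perfect, so the longest perfect 3' overlap is 0.

Longest perfect overlap: 0 complementary base pairs; below the dimer-risk threshold (threshold 4).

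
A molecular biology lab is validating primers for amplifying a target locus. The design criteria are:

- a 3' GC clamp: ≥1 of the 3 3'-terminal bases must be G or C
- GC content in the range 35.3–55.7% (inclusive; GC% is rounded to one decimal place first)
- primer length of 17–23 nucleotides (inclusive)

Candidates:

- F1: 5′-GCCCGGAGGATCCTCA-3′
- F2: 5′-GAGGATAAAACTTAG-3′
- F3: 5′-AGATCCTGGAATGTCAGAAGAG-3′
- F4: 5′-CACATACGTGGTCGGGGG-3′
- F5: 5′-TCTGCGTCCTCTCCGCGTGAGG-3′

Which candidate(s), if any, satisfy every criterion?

F1 (16 nt, A=3 T=2 G=5 C=6): 3' end TCA has 1 G/C ✓; GC 11/16 = 68.8%, outside 35.3–55.7% ✗; length 16, outside 17–23 ✗ — fails.
F2 (15 nt, A=7 T=3 G=4 C=1): 3' end TAG has 1 G/C ✓; GC 5/15 = 33.3%, outside 35.3–55.7% ✗; length 15, outside 17–23 ✗ — fails.
F3 (22 nt, A=8 T=4 G=7 C=3): 3' end GAG has 2 G/C ✓; GC 10/22 = 45.5% ✓; length 22 ✓ — passes.
F4 (18 nt, A=3 T=3 G=8 C=4): 3' end GGG has 3 G/C ✓; GC 12/18 = 66.7%, outside 35.3–55.7% ✗; length 18 ✓ — fails.
F5 (22 nt, A=1 T=6 G=7 C=8): 3' end AGG has 2 G/C ✓; GC 15/22 = 68.2%, outside 35.3–55.7% ✗; length 22 ✓ — fails.

F3 only.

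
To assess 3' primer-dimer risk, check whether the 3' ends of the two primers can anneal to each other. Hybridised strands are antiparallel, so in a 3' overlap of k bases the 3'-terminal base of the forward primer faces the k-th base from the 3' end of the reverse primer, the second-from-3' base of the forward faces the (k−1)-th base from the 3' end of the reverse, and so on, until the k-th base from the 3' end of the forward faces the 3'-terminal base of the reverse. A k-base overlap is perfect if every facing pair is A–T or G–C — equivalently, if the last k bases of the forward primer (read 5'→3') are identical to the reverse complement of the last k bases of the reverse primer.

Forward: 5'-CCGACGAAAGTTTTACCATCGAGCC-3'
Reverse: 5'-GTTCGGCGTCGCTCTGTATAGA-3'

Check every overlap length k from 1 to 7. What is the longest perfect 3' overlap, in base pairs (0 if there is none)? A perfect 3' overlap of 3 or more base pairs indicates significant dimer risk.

Longest perfect overlap: 0 complementary base pairs; below the dimer-risk threshold (threshold 3).

Last 7 bases (5'→3') — forward …TCGAGCC, reverse …GTATAGA.
Reverse complement of the reverse primer's last 7 bases: TCTATAC; its first k bases are the reverse complement of the reverse primer's last k bases, so a perfect k-base overlap needs the forward primer's last k bases to equal them.
Comparing (forward last k vs required): k=1: C vs T ✗; k=2: CC vs TC ✗; k=3: GCC vs TCT ✗; k=4: AGCC vs TCTA ✗; k=5: GAGCC vs TCTAT ✗; k=6: CGAGCC vs TCTATA ✗; k=7: TCGAGCC vs TCTATAC ✗.
No overlap length from 1 to 7 is perfect, so the longest perfect 3' overlap is 0.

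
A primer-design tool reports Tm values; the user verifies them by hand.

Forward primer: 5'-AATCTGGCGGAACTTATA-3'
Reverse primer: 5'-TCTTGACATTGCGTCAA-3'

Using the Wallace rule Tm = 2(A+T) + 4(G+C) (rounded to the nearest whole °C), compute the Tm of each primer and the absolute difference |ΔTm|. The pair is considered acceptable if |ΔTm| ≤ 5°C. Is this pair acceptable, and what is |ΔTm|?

|ΔTm| = 2°C; the pair is acceptable.

Forward: A=6 T=5 G=4 C=3 → Tm = 2·11 + 4·7 = 50°C.
Reverse: A=4 T=6 G=3 C=4 → Tm = 2·10 + 4·7 = 48°C.
|ΔTm| = |50 − 48| = 2°C, ≤ 5°C.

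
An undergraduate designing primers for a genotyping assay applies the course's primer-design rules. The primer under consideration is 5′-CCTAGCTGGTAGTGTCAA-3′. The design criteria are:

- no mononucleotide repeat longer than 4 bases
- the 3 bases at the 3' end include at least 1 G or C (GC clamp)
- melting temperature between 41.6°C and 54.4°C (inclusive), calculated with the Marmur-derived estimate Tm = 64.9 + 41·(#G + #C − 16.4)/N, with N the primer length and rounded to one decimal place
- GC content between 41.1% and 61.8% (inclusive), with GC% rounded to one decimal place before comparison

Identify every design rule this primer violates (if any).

Base counts: A=4, T=5, G=5, C=4 (length 18).
homopolymer run: longest run = 2 ✓
GC clamp: 3' end CAA has 1 G/C ✓
Tm: Tm = 64.9 + 41·(9 − 16.4)/18 = 48.0°C ✓
GC content: GC 9/18 = 50.0% ✓

Meets all criteria.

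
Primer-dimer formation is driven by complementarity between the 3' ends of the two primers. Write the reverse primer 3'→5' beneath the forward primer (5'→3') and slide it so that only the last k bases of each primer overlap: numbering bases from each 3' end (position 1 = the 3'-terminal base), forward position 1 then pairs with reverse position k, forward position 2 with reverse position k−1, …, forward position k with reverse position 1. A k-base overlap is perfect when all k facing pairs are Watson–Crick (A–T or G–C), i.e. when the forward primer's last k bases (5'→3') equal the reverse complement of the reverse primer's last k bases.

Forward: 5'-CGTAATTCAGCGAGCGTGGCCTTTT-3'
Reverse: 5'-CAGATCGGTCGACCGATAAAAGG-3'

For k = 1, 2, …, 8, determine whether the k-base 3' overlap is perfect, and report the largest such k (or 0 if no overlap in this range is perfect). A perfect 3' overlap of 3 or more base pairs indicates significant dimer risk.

Last 8 bases (5'→3') — forward …GGCCTTTT, reverse …ATAAAAGG.
Reverse complement of the reverse primer's last 8 bases: CCTTTTAT; its first k bases are the reverse complement of the reverse primer's last k bases, so a perfect k-base overlap needs the forward primer's last k bases to equal them.
Comparing (forward last k vs required): k=1: T vs C ✗; k=2: TT vs CC ✗; k=3: TTT vs CCT ✗; k=4: TTTT vs CCTT ✗; k=5: CTTTT vs CCTTT ✗; k=6: CCTTTT vs CCTTTT ✓; k=7: GCCTTTT vs CCTTTTA ✗; k=8: GGCCTTTT vs CCTTTTAT ✗.
Only k = 6 is perfect, so the longest perfect 3' overlap is 6.

Longest perfect overlap: 6 complementary base pairs; significant dimer risk (threshold 3).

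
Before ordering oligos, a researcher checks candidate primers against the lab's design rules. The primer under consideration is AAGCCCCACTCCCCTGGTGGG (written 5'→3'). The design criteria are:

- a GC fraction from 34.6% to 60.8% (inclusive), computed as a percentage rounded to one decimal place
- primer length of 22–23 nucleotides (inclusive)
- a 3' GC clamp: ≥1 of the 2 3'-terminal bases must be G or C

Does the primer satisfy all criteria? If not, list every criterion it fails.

Fails: GC content, length.

Base counts: A=3, T=3, G=6, C=9 (length 21).
GC content: GC 15/21 = 71.4%, outside 34.6–60.8% ✗
length: length 21, outside 22–23 ✗
GC clamp: 3' end GG has 2 G/C ✓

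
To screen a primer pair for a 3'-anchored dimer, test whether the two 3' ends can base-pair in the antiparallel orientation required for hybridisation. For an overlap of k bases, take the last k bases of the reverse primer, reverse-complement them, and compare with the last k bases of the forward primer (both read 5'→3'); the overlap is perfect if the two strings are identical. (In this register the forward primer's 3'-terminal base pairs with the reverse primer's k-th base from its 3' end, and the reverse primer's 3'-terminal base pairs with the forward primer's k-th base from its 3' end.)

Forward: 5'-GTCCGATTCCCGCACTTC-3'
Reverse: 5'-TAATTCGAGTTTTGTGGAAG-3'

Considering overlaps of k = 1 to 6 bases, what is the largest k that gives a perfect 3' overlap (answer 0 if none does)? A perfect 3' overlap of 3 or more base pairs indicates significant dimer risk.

Longest perfect overlap: 4 complementary base pairs; significant dimer risk (threshold 3).

Last 6 bases (5'→3') — forward …CACTTC, reverse …TGGAAG.
Reverse complement of the reverse primer's last 6 bases: CTTCCA; its first k bases are the reverse complement of the reverse primer's last k bases, so a perfect k-base overlap needs the forward primer's last k bases to equal them.
Comparing (forward last k vs required): k=1: C vs C ✓; k=2: TC vs CT ✗; k=3: TTC vs CTT ✗; k=4: CTTC vs CTTC ✓; k=5: ACTTC vs CTTCC ✗; k=6: CACTTC vs CTTCCA ✗.
Perfect overlaps at k = 1, 4; the largest is 4.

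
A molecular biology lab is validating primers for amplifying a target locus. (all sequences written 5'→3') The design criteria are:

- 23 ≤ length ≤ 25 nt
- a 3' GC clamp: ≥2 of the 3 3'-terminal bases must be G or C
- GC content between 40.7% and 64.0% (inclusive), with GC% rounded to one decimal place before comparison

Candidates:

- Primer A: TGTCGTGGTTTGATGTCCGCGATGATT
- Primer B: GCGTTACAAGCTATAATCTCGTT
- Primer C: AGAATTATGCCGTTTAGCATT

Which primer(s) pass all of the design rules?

None of the candidates satisfy all criteria.

Primer A (27 nt, A=3 T=11 G=9 C=4): length 27, outside 23–25 ✗; 3' end ATT has 0 G/C, need ≥2 ✗; GC 13/27 = 48.1% ✓ — fails.
Primer B (23 nt, A=6 T=8 G=4 C=5): length 23 ✓; 3' end GTT has 1 G/C, need ≥2 ✗; GC 9/23 = 39.1%, outside 40.7–64.0% ✗ — fails.
Primer C (21 nt, A=6 T=8 G=4 C=3): length 21, outside 23–25 ✗; 3' end ATT has 0 G/C, need ≥2 ✗; GC 7/21 = 33.3%, outside 40.7–64.0% ✗ — fails.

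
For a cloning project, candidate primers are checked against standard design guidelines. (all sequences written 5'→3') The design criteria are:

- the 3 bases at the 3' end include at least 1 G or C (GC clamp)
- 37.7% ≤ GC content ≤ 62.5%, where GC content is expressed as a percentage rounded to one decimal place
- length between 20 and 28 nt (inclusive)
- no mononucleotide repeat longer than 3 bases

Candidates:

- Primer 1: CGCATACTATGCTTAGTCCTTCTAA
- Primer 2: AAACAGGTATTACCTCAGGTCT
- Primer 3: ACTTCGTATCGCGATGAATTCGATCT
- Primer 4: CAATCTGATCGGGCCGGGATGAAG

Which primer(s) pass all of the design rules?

Primer 2, Primer 3 and Primer 4.

Primer 1 (25 nt, A=6 T=9 G=3 C=7): 3' end TAA has 0 G/C, need ≥1 ✗; GC 10/25 = 40.0% ✓; length 25 ✓; longest run = 2 ✓ — fails.
Primer 2 (22 nt, A=7 T=6 G=4 C=5): 3' end TCT has 1 G/C ✓; GC 9/22 = 40.9% ✓; length 22 ✓; longest run = 3 ✓ — passes.
Primer 3 (26 nt, A=6 T=9 G=5 C=6): 3' end TCT has 1 G/C ✓; GC 11/26 = 42.3% ✓; length 26 ✓; longest run = 2 ✓ — passes.
Primer 4 (24 nt, A=6 T=4 G=9 C=5): 3' end AAG has 1 G/C ✓; GC 14/24 = 58.3% ✓; length 24 ✓; longest run = 3 ✓ — passes.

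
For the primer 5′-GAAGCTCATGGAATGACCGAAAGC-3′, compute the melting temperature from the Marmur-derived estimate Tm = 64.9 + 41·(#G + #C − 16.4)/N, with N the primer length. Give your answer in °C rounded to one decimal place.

57.4°C

Base counts: A=9, T=3, G=7, C=5; G+C = 12, N = 24.
Tm = 64.9 + 41·(12 − 16.4)/24 = 64.9 + -180.40/24 = 57.4°C.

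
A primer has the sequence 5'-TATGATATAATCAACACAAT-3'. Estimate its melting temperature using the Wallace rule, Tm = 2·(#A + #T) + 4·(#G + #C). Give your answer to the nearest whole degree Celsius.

Base counts: A=10, T=6, G=1, C=3 (length 20).
Tm = 2·(10+6) + 4·(1+3) = 2·16 + 4·4 = 32 + 16 = 48°C.

48°C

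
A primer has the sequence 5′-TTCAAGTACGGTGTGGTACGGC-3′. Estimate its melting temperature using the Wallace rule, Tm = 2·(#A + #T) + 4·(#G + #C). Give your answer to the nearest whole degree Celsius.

Base counts: A=4, T=6, G=8, C=4 (length 22).
Tm = 2·(4+6) + 4·(8+4) = 2·10 + 4·12 = 20 + 48 = 68°C.

68°C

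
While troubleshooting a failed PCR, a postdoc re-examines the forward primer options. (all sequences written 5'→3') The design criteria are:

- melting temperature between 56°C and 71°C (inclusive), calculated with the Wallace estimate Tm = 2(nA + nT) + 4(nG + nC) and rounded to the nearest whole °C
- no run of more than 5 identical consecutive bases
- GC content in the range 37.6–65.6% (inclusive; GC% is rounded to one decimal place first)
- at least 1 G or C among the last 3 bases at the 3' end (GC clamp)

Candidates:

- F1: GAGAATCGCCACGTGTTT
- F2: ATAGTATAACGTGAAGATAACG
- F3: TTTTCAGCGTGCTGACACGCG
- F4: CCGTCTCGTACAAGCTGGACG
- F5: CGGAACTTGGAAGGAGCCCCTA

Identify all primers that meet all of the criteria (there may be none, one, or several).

F1 (18 nt, A=4 T=5 G=5 C=4): Tm = 2·9 + 4·9 = 54°C, outside 56–71°C ✗; longest run = 3 ✓; GC 9/18 = 50.0% ✓; 3' end TTT has 0 G/C, need ≥1 ✗ — fails.
F2 (22 nt, A=10 T=5 G=5 C=2): Tm = 2·15 + 4·7 = 58°C ✓; longest run = 2 ✓; GC 7/22 = 31.8%, outside 37.6–65.6% ✗; 3' end ACG has 2 G/C ✓ — fails.
F3 (21 nt, A=3 T=6 G=6 C=6): Tm = 2·9 + 4·12 = 66°C ✓; longest run = 4 ✓; GC 12/21 = 57.1% ✓; 3' end GCG has 3 G/C ✓ — passes.
F4 (21 nt, A=4 T=4 G=6 C=7): Tm = 2·8 + 4·13 = 68°C ✓; longest run = 2 ✓; GC 13/21 = 61.9% ✓; 3' end ACG has 2 G/C ✓ — passes.
F5 (22 nt, A=6 T=3 G=7 C=6): Tm = 2·9 + 4·13 = 70°C ✓; longest run = 4 ✓; GC 13/22 = 59.1% ✓; 3' end CTA has 1 G/C ✓ — passes.

F3, F4 and F5.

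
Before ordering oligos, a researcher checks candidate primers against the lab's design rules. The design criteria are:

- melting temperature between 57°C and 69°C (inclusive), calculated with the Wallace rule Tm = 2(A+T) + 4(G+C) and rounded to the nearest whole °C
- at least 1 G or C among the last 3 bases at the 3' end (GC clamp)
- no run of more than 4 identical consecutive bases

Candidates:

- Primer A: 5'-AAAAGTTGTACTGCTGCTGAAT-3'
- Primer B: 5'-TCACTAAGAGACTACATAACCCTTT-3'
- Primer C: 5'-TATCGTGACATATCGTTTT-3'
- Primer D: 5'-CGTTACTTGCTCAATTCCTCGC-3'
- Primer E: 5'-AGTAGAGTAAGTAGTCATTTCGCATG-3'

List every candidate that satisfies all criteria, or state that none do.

Primer A (22 nt, A=7 T=7 G=5 C=3): Tm = 2·14 + 4·8 = 60°C ✓; 3' end AAT has 0 G/C, need ≥1 ✗; longest run = 4 ✓ — fails.
Primer B (25 nt, A=9 T=7 G=2 C=7): Tm = 2·16 + 4·9 = 68°C ✓; 3' end TTT has 0 G/C, need ≥1 ✗; longest run = 3 ✓ — fails.
Primer C (19 nt, A=4 T=9 G=3 C=3): Tm = 2·13 + 4·6 = 50°C, outside 57–69°C ✗; 3' end TTT has 0 G/C, need ≥1 ✗; longest run = 4 ✓ — fails.
Primer D (22 nt, A=3 T=8 G=3 C=8): Tm = 2·11 + 4·11 = 66°C ✓; 3' end CGC has 3 G/C ✓; longest run = 2 ✓ — passes.
Primer E (26 nt, A=8 T=8 G=7 C=3): Tm = 2·16 + 4·10 = 72°C, outside 57–69°C ✗; 3' end ATG has 1 G/C ✓; longest run = 3 ✓ — fails.

Primer D only.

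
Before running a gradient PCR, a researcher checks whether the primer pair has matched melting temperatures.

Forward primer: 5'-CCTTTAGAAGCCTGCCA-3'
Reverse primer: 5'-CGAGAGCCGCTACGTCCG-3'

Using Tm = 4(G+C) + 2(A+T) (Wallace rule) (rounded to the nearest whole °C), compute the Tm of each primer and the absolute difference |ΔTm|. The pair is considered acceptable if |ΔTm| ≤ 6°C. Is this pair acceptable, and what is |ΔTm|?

|ΔTm| = 10°C; the pair is not acceptable.

Forward: A=4 T=4 G=3 C=6 → Tm = 2·8 + 4·9 = 52°C.
Reverse: A=3 T=2 G=6 C=7 → Tm = 2·5 + 4·13 = 62°C.
|ΔTm| = |52 − 62| = 10°C, > 6°C.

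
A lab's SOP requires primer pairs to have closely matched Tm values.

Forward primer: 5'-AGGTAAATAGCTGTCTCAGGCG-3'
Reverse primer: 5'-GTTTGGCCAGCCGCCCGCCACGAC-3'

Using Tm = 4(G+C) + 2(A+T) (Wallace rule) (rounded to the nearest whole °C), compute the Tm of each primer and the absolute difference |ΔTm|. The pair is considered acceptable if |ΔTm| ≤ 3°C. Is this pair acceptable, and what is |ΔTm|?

Forward: A=6 T=5 G=7 C=4 → Tm = 2·11 + 4·11 = 66°C.
Reverse: A=3 T=3 G=7 C=11 → Tm = 2·6 + 4·18 = 84°C.
|ΔTm| = |66 − 84| = 18°C, > 3°C.

|ΔTm| = 18°C; the pair is not acceptable.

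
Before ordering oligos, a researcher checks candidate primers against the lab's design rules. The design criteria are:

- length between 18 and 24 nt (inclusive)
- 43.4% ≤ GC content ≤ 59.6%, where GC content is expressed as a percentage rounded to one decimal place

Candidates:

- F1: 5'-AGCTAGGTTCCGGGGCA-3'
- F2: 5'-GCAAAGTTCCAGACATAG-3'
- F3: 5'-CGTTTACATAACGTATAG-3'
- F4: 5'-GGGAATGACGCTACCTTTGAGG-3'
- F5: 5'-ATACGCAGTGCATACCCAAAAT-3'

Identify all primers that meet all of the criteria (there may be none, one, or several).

F2 and F4.

F1 (17 nt, A=3 T=3 G=7 C=4): length 17, outside 18–24 ✗; GC 11/17 = 64.7%, outside 43.4–59.6% ✗ — fails.
F2 (18 nt, A=7 T=3 G=4 C=4): length 18 ✓; GC 8/18 = 44.4% ✓ — passes.
F3 (18 nt, A=6 T=6 G=3 C=3): length 18 ✓; GC 6/18 = 33.3%, outside 43.4–59.6% ✗ — fails.
F4 (22 nt, A=5 T=5 G=8 C=4): length 22 ✓; GC 12/22 = 54.5% ✓ — passes.
F5 (22 nt, A=9 T=4 G=3 C=6): length 22 ✓; GC 9/22 = 40.9%, outside 43.4–59.6% ✗ — fails.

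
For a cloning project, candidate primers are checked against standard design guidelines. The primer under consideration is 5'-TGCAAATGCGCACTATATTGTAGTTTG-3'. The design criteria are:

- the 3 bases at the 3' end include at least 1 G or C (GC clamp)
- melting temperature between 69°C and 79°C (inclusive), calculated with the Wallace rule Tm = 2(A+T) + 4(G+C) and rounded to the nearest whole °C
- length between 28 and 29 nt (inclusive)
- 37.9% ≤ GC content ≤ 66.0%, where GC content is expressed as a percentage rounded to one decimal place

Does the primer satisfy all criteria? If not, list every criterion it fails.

Base counts: A=7, T=10, G=6, C=4 (length 27).
GC clamp: 3' end TTG has 1 G/C ✓
Tm: Tm = 2·17 + 4·10 = 74°C ✓
length: length 27, outside 28–29 ✗
GC content: GC 10/27 = 37.0%, outside 37.9–66.0% ✗

Fails: length, GC content.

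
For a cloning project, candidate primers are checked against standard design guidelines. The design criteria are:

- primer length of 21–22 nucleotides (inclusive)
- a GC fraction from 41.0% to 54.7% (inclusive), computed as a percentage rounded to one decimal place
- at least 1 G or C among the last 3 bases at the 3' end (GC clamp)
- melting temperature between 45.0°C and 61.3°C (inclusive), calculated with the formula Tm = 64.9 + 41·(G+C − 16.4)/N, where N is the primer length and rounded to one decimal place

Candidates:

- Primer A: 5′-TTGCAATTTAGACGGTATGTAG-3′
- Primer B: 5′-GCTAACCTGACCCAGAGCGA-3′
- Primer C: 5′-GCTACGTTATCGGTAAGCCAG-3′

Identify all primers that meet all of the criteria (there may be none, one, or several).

Primer C only.

Primer A (22 nt, A=6 T=8 G=6 C=2): length 22 ✓; GC 8/22 = 36.4%, outside 41.0–54.7% ✗; 3' end TAG has 1 G/C ✓; Tm = 64.9 + 41·(8 − 16.4)/22 = 49.2°C ✓ — fails.
Primer B (20 nt, A=6 T=2 G=5 C=7): length 20, outside 21–22 ✗; GC 12/20 = 60.0%, outside 41.0–54.7% ✗; 3' end CGA has 2 G/C ✓; Tm = 64.9 + 41·(12 − 16.4)/20 = 55.9°C ✓ — fails.
Primer C (21 nt, A=5 T=5 G=6 C=5): length 21 ✓; GC 11/21 = 52.4% ✓; 3' end CAG has 2 G/C ✓; Tm = 64.9 + 41·(11 − 16.4)/21 = 54.4°C ✓ — passes.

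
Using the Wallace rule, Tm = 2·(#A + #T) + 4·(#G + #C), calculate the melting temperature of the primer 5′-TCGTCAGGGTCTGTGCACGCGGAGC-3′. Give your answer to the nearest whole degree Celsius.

Base counts: A=3, T=5, G=10, C=7 (length 25).
Tm = 2·(3+5) + 4·(10+7) = 2·8 + 4·17 = 16 + 68 = 84°C.

84°C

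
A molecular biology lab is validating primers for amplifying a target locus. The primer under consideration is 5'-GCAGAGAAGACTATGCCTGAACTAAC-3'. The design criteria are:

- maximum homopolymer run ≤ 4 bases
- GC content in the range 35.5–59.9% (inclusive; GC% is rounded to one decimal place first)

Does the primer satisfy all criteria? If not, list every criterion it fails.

Base counts: A=10, T=4, G=6, C=6 (length 26).
homopolymer run: longest run = 2 ✓
GC content: GC 12/26 = 46.2% ✓

Meets all criteria.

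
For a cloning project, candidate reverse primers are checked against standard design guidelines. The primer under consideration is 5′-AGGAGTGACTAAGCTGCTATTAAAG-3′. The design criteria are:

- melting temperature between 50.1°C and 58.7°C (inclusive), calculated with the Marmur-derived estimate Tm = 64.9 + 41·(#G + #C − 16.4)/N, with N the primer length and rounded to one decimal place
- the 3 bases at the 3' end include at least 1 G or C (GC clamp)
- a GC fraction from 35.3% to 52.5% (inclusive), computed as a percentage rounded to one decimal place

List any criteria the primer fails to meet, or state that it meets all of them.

Meets all criteria.

Base counts: A=9, T=6, G=7, C=3 (length 25).
Tm: Tm = 64.9 + 41·(10 − 16.4)/25 = 54.4°C ✓
GC clamp: 3' end AAG has 1 G/C ✓
GC content: GC 10/25 = 40.0% ✓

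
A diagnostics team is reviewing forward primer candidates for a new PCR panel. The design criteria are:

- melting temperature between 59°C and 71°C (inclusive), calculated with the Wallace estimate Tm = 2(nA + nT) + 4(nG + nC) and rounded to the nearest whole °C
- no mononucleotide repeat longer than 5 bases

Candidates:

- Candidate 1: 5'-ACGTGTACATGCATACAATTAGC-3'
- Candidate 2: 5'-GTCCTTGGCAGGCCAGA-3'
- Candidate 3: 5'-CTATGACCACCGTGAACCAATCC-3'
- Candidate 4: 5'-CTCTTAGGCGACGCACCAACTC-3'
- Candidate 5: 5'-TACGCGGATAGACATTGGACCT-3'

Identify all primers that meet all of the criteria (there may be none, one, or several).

Candidate 1 (23 nt, A=8 T=6 G=4 C=5): Tm = 2·14 + 4·9 = 64°C ✓; longest run = 2 ✓ — passes.
Candidate 2 (17 nt, A=3 T=3 G=6 C=5): Tm = 2·6 + 4·11 = 56°C, outside 59–71°C ✗; longest run = 2 ✓ — fails.
Candidate 3 (23 nt, A=7 T=4 G=3 C=9): Tm = 2·11 + 4·12 = 70°C ✓; longest run = 2 ✓ — passes.
Candidate 4 (22 nt, A=5 T=4 G=4 C=9): Tm = 2·9 + 4·13 = 70°C ✓; longest run = 2 ✓ — passes.
Candidate 5 (22 nt, A=6 T=5 G=6 C=5): Tm = 2·11 + 4·11 = 66°C ✓; longest run = 2 ✓ — passes.

Candidate 1, Candidate 3, Candidate 4 and Candidate 5.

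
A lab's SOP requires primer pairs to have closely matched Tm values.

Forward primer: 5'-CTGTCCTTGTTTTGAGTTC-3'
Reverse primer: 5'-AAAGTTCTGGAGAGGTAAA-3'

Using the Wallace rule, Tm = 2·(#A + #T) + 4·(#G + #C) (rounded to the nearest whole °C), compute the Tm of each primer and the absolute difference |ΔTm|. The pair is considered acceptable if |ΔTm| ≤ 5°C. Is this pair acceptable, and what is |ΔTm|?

Forward: A=1 T=10 G=4 C=4 → Tm = 2·11 + 4·8 = 54°C.
Reverse: A=8 T=4 G=6 C=1 → Tm = 2·12 + 4·7 = 52°C.
|ΔTm| = |54 − 52| = 2°C, ≤ 5°C.

|ΔTm| = 2°C; the pair is acceptable.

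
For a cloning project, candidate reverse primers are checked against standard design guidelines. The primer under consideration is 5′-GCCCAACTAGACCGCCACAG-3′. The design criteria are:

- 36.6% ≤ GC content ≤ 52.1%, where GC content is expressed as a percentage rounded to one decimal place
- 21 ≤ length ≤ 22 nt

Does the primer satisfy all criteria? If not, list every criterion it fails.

Base counts: A=6, T=1, G=4, C=9 (length 20).
GC content: GC 13/20 = 65.0%, outside 36.6–52.1% ✗
length: length 20, outside 21–22 ✗

Fails: GC content, length.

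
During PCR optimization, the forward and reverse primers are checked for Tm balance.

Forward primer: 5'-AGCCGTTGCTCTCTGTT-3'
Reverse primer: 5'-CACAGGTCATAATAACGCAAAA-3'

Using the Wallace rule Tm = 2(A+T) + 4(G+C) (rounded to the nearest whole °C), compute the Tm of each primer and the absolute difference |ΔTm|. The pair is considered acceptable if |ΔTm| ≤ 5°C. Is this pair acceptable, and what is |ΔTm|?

Forward: A=1 T=7 G=4 C=5 → Tm = 2·8 + 4·9 = 52°C.
Reverse: A=11 T=3 G=3 C=5 → Tm = 2·14 + 4·8 = 60°C.
|ΔTm| = |52 − 60| = 8°C, > 5°C.

|ΔTm| = 8°C; the pair is not acceptable.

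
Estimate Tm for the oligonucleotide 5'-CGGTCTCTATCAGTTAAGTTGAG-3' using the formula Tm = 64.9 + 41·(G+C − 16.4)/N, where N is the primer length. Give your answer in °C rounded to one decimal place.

Base counts: A=5, T=8, G=6, C=4; G+C = 10, N = 23.
Tm = 64.9 + 41·(10 − 16.4)/23 = 64.9 + -262.40/23 = 53.5°C.

53.5°C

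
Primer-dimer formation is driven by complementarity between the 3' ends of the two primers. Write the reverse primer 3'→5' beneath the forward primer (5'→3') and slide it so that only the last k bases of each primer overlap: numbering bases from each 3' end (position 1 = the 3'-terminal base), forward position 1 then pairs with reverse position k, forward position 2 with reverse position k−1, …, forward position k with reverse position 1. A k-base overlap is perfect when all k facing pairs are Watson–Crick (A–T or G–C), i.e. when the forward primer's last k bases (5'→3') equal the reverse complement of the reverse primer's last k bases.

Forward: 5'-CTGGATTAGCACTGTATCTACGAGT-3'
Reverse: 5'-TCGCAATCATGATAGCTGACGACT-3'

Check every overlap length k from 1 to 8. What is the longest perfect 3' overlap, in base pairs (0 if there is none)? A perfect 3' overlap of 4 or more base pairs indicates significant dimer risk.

Last 8 bases (5'→3') — forward …CTACGAGT, reverse …TGACGACT.
Reverse complement of the reverse primer's last 8 bases: AGTCGTCA; its first k bases are the reverse complement of the reverse primer's last k bases, so a perfect k-base overlap needs the forward primer's last k bases to equal them.
Comparing (forward last k vs required): k=1: T vs A ✗; k=2: GT vs AG ✗; k=3: AGT vs AGT ✓; k=4: GAGT vs AGTC ✗; k=5: CGAGT vs AGTCG ✗; k=6: ACGAGT vs AGTCGT ✗; k=7: TACGAGT vs AGTCGTC ✗; k=8: CTACGAGT vs AGTCGTCA ✗.
Only k = 3 is perfect, so the longest perfect 3' overlap is 3.

Longest perfect overlap: 3 complementary base pairs; below the dimer-risk threshold (threshold 4).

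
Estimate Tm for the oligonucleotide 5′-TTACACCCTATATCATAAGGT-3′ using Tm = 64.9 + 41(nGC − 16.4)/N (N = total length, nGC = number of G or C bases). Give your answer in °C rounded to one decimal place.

46.5°C

Base counts: A=7, T=7, G=2, C=5; G+C = 7, N = 21.
Tm = 64.9 + 41·(7 − 16.4)/21 = 64.9 + -385.40/21 = 46.5°C.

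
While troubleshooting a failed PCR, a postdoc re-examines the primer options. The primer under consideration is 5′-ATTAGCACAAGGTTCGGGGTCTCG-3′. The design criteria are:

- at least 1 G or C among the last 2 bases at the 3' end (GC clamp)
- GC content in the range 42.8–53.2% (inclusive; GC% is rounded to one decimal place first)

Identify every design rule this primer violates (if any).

Base counts: A=5, T=6, G=8, C=5 (length 24).
GC clamp: 3' end CG has 2 G/C ✓
GC content: GC 13/24 = 54.2%, outside 42.8–53.2% ✗

Fails: GC content.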